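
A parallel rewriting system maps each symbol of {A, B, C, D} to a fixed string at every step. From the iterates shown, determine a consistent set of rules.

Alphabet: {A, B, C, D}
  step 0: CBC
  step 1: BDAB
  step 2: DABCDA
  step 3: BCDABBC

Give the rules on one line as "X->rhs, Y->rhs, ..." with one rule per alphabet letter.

A->C, B->DA, C->B, D->B

  step 2 ⇒ step 3: DABCDA ⇒ B·C·DA·B·B·C
    A ↦ C
    B ↦ DA
    C ↦ B
    D ↦ B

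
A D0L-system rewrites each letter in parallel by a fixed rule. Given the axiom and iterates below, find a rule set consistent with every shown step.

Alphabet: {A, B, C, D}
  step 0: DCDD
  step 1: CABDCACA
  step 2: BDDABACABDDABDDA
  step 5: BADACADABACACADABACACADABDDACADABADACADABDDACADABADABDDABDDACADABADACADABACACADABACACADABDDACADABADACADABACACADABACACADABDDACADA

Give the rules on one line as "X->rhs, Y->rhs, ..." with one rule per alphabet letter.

A->DA, B->BA, C->BD, D->CA

  step 1 ⇒ step 2: CABDCACA ⇒ BD·DA·BA·CA·BD·DA·BD·DA
    A ↦ DA
    B ↦ BA
    C ↦ BD
    D ↦ CA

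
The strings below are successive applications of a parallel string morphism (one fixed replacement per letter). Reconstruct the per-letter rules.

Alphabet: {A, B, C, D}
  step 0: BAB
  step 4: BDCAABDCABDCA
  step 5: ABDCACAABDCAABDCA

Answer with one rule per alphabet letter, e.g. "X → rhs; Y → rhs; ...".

A->CA, B->A, C->D, D->B

  step 4 ⇒ step 5: BDCAABDCABDCA ⇒ A·B·D·CA·CA·A·B·D·CA·A·B·D·CA
    A ↦ CA
    B ↦ A
    C ↦ D
    D ↦ B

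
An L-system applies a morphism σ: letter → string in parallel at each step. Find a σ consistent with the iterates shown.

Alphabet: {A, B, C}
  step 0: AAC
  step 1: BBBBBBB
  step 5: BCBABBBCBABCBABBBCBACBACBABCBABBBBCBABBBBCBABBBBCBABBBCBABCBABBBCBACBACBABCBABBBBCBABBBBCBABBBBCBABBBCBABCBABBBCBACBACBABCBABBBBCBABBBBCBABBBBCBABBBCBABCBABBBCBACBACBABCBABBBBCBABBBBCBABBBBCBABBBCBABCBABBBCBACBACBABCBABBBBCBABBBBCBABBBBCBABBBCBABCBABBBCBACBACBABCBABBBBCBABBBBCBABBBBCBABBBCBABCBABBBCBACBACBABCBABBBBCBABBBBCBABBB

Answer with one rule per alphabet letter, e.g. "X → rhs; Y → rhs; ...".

A->BBB, B->CBA, C->B

  step 0 ⇒ step 1: AAC ⇒ BBB·BBB·B
    A ↦ BBB
    C ↦ B
    B ↦ CBA  (constrained at step 1)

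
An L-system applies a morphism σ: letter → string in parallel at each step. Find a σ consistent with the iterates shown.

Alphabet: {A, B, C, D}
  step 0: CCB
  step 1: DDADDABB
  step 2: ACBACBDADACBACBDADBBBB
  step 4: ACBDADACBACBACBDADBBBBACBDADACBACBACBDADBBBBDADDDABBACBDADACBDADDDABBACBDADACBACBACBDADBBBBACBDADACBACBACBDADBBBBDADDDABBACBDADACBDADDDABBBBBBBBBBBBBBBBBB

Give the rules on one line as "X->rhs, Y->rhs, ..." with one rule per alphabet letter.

A->DAD, B->BB, C->DDA, D->ACB

  step 1 ⇒ step 2: DDADDABB ⇒ ACB·ACB·DAD·ACB·ACB·DAD·BB·BB
    A ↦ DAD
    B ↦ BB
    D ↦ ACB
  step 0 ⇒ step 1: CCB ⇒ DDA·DDA·BB
    C ↦ DDA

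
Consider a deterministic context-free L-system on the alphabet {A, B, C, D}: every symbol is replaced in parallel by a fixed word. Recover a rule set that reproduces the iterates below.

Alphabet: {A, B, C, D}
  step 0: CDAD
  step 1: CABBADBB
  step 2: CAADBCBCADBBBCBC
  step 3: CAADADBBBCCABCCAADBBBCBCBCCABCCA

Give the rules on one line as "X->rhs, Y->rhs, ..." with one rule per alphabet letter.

A->AD, B->BC, C->CA, D->BB

  step 2 ⇒ step 3: CAADBCBCADBBBCBC ⇒ CA·AD·AD·BB·BC·CA·BC·CA·AD·BB·BC·BC·BC·CA·BC·CA
    A ↦ AD
    B ↦ BC
    C ↦ CA
    D ↦ BB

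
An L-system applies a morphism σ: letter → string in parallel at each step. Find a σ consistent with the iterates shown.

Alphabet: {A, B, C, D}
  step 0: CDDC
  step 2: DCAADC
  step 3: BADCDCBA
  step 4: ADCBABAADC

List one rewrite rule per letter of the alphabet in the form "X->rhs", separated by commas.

A->DC, B->A, C->A, D->B

  step 3 ⇒ step 4: BADCDCBA ⇒ A·DC·B·A·B·A·A·DC
    A ↦ DC
    B ↦ A
    C ↦ A
    D ↦ B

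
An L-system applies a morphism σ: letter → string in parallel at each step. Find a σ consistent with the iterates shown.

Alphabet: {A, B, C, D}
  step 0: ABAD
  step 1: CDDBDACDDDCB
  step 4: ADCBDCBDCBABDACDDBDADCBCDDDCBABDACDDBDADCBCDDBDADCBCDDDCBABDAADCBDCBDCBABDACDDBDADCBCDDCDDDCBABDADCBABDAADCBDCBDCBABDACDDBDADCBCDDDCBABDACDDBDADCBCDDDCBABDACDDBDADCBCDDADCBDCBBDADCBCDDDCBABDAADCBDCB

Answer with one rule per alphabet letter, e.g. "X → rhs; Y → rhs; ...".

  step 0 ⇒ step 1: ABAD ⇒ CDD·BDA·CDD·DCB
    A ↦ CDD
    B ↦ BDA
    D ↦ DCB
    C ↦ A  (constrained at step 1)

A->CDD, B->BDA, C->A, D->DCB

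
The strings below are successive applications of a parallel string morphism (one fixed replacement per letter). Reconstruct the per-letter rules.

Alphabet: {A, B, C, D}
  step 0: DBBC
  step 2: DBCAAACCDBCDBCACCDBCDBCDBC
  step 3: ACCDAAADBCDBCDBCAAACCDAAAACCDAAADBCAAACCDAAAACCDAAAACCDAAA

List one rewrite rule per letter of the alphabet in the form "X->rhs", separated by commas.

A->DBC, B->DAA, C->A, D->ACC

  step 2 ⇒ step 3: DBCAAACCDBCDBCACCDBCDBCDBC ⇒ ACC·DAA·A·DBC·DBC·DBC·A·A·ACC·DAA·A·ACC·DAA·A·DBC·A·A·ACC·DAA·A·ACC·DAA·A·ACC·DAA·A
    A ↦ DBC
    B ↦ DAA
    C ↦ A
    D ↦ ACC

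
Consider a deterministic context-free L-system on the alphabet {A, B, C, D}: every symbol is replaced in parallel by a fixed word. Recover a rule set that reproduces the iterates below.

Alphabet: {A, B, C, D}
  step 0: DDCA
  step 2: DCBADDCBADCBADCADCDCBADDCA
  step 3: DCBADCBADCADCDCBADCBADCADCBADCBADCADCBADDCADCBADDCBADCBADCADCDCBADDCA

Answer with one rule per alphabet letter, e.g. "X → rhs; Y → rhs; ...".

A->DCA, B->CBA, C->BAD, D->DC

  step 2 ⇒ step 3: DCBADDCBADCBADCADCDCBADDCA ⇒ DC·BAD·CBA·DCA·DC·DC·BAD·CBA·DCA·DC·BAD·CBA·DCA·DC·BAD·DCA·DC·BAD·DC·BAD·CBA·DCA·DC·DC·BAD·DCA
    A ↦ DCA
    B ↦ CBA
    C ↦ BAD
    D ↦ DC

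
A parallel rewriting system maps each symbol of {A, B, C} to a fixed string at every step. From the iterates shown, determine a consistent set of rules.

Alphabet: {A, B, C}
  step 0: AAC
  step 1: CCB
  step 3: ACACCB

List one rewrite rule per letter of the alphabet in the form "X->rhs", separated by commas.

  step 0 ⇒ step 1: AAC ⇒ C·C·B
    A ↦ C
    C ↦ B
    B ↦ AC  (constrained at step 1)

A->C, B->AC, C->B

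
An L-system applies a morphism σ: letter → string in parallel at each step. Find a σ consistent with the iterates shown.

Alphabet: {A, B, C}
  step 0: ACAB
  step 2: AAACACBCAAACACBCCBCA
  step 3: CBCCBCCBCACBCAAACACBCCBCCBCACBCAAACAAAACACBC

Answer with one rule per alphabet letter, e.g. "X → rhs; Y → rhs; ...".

  step 2 ⇒ step 3: AAACACBCAAACACBCCBCA ⇒ CBC·CBC·CBC·A·CBC·A·AAC·A·CBC·CBC·CBC·A·CBC·A·AAC·A·A·AAC·A·CBC
    A ↦ CBC
    B ↦ AAC
    C ↦ A

A->CBC, B->AAC, C->A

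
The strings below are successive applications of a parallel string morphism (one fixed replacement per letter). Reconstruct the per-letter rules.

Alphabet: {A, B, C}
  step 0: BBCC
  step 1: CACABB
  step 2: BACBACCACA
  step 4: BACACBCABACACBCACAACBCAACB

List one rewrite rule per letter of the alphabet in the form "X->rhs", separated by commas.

  step 1 ⇒ step 2: CACABB ⇒ B·AC·B·AC·CA·CA
    A ↦ AC
    B ↦ CA
    C ↦ B

A->AC, B->CA, C->B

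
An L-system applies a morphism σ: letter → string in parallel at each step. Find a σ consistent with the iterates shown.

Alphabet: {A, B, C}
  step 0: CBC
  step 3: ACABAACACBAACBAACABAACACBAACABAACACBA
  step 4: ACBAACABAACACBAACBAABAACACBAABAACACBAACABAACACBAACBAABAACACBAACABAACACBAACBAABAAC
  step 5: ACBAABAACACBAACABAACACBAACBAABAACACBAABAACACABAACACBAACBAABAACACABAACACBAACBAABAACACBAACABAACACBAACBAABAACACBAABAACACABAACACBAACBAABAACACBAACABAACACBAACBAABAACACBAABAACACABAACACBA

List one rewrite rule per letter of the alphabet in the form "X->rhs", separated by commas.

A->AC, B->ABA, C->BA

  step 4 ⇒ step 5: ACBAACABAACACBAACBAABAACACBAABAACACBAACABAACACBAACBAABAACACBAACABAACACBAACBAABAAC ⇒ AC·BA·ABA·AC·AC·BA·AC·ABA·AC·AC·BA·AC·BA·ABA·AC·AC·BA·ABA·AC·AC·ABA·AC·AC·BA·AC·BA·ABA·AC·AC·ABA·AC·AC·BA·AC·BA·ABA·AC·AC·BA·AC·ABA·AC·AC·BA·AC·BA·ABA·AC·AC·BA·ABA·AC·AC·ABA·AC·AC·BA·AC·BA·ABA·AC·AC·BA·AC·ABA·AC·AC·BA·AC·BA·ABA·AC·AC·BA·ABA·AC·AC·ABA·AC·AC·BA
    A ↦ AC
    B ↦ ABA
    C ↦ BA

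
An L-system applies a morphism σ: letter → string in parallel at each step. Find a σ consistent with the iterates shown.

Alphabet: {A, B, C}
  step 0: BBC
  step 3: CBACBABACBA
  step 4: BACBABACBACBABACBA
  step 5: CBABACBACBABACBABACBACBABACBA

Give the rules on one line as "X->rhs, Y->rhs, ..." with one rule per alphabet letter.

A->BA, B->C, C->BA

  step 4 ⇒ step 5: BACBABACBACBABACBA ⇒ C·BA·BA·C·BA·C·BA·BA·C·BA·BA·C·BA·C·BA·BA·C·BA
    A ↦ BA
    B ↦ C
    C ↦ BA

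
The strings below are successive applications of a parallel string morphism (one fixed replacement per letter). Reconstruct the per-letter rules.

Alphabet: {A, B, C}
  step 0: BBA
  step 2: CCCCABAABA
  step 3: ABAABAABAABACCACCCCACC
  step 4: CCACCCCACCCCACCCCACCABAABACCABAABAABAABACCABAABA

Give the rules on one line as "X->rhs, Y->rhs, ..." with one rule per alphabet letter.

A->CC, B->A, C->ABA

  step 3 ⇒ step 4: ABAABAABAABACCACCCCACC ⇒ CC·A·CC·CC·A·CC·CC·A·CC·CC·A·CC·ABA·ABA·CC·ABA·ABA·ABA·ABA·CC·ABA·ABA
    A ↦ CC
    B ↦ A
    C ↦ ABA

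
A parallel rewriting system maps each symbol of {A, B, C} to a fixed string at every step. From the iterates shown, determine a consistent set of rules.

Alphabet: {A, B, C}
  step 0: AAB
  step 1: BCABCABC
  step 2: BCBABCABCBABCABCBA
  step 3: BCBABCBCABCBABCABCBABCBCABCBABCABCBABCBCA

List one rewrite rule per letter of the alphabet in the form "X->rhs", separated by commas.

A->BCA, B->BC, C->BA

  step 2 ⇒ step 3: BCBABCABCBABCABCBA ⇒ BC·BA·BC·BCA·BC·BA·BCA·BC·BA·BC·BCA·BC·BA·BCA·BC·BA·BC·BCA
    A ↦ BCA
    B ↦ BC
    C ↦ BA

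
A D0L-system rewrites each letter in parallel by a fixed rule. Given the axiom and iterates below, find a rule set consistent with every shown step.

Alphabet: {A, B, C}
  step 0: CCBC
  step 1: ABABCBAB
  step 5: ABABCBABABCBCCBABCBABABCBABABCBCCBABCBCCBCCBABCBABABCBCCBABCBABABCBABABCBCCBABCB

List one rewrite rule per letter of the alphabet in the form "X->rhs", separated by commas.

  step 0 ⇒ step 1: CCBC ⇒ AB·AB·CB·AB
    B ↦ CB
    C ↦ AB
    A ↦ C  (constrained at step 1)

A->C, B->CB, C->AB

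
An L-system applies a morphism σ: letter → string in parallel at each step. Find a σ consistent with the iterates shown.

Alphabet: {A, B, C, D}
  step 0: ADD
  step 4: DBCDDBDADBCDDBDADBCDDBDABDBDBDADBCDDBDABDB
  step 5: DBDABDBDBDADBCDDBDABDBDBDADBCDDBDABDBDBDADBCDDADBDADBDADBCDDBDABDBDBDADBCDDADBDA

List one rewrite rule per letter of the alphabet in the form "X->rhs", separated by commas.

  step 4 ⇒ step 5: DBCDDBDADBCDDBDADBCDDBDABDBDBDADBCDDBDABDB ⇒ DB·DA·B·DB·DB·DA·DB·CD·DB·DA·B·DB·DB·DA·DB·CD·DB·DA·B·DB·DB·DA·DB·CD·DA·DB·DA·DB·DA·DB·CD·DB·DA·B·DB·DB·DA·DB·CD·DA·DB·DA
    A ↦ CD
    B ↦ DA
    C ↦ B
    D ↦ DB

A->CD, B->DA, C->B, D->DB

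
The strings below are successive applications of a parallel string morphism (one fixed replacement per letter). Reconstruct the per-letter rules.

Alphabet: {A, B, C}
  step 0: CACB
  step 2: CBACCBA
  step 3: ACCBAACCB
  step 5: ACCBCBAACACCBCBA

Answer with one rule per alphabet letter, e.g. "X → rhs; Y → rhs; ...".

  step 2 ⇒ step 3: CBACCBA ⇒ A·C·CB·A·A·C·CB
    A ↦ CB
    B ↦ C
    C ↦ A

A->CB, B->C, C->A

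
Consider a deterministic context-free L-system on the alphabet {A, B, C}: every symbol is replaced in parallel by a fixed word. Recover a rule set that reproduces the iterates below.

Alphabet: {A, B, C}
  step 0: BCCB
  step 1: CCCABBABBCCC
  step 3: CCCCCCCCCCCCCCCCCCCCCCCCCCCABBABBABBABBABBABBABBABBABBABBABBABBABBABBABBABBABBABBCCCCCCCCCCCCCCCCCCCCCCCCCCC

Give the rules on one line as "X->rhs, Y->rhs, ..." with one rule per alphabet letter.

A->CCC, B->CCC, C->ABB

  step 0 ⇒ step 1: BCCB ⇒ CCC·ABB·ABB·CCC
    B ↦ CCC
    C ↦ ABB
    A ↦ CCC  (constrained at step 1)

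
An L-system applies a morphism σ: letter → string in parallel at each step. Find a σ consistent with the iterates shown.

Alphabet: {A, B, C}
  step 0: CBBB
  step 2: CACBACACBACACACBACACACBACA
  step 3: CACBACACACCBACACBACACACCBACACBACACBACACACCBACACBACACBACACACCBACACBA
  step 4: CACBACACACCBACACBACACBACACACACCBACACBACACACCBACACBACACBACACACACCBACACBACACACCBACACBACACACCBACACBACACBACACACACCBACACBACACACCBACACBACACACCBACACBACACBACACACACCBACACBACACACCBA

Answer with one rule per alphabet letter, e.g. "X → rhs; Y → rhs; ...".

  step 3 ⇒ step 4: CACBACACACCBACACBACACACCBACACBACACBACACACCBACACBACACBACACACCBACACBA ⇒ CA·CBA·CA·CAC·CBA·CA·CBA·CA·CBA·CA·CA·CAC·CBA·CA·CBA·CA·CAC·CBA·CA·CBA·CA·CBA·CA·CA·CAC·CBA·CA·CBA·CA·CAC·CBA·CA·CBA·CA·CAC·CBA·CA·CBA·CA·CBA·CA·CA·CAC·CBA·CA·CBA·CA·CAC·CBA·CA·CBA·CA·CAC·CBA·CA·CBA·CA·CBA·CA·CA·CAC·CBA·CA·CBA·CA·CAC·CBA
    A ↦ CBA
    B ↦ CAC
    C ↦ CA

A->CBA, B->CAC, C->CA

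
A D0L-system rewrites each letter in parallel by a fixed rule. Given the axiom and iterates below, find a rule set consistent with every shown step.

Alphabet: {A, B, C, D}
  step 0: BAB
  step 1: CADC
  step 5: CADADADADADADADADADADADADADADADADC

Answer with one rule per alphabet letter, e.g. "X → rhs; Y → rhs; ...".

A->AD, B->C, C->B, D->AD

  step 0 ⇒ step 1: BAB ⇒ C·AD·C
    A ↦ AD
    B ↦ C
    C ↦ B  (constrained at step 1)
    D ↦ AD  (constrained at step 1)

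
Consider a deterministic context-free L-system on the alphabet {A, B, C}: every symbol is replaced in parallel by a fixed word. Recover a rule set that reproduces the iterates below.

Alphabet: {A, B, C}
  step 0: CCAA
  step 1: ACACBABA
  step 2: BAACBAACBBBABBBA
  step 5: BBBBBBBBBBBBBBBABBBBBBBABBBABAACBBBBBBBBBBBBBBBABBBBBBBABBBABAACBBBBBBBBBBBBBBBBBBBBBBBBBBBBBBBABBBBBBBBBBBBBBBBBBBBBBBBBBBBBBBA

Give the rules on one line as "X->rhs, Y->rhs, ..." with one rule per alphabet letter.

A->BA, B->BB, C->AC

  step 1 ⇒ step 2: ACACBABA ⇒ BA·AC·BA·AC·BB·BA·BB·BA
    A ↦ BA
    B ↦ BB
    C ↦ AC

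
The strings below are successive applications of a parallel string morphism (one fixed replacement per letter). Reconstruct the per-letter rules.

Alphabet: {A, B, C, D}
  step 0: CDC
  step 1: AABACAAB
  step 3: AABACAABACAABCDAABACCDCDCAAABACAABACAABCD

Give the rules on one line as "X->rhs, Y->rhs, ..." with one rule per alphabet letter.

  step 0 ⇒ step 1: CDC ⇒ AAB·AC·AAB
    C ↦ AAB
    D ↦ AC
    A ↦ CD  (constrained at step 1)
    B ↦ CA  (constrained at step 1)

A->CD, B->CA, C->AAB, D->AC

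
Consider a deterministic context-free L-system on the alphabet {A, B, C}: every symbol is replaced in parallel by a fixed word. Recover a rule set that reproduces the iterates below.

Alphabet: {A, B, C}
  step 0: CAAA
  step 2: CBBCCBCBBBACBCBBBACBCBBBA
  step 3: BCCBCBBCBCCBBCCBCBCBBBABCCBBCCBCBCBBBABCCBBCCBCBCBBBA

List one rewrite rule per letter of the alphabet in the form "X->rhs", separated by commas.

A->BBA, B->CB, C->BC

  step 2 ⇒ step 3: CBBCCBCBBBACBCBBBACBCBBBA ⇒ BC·CB·CB·BC·BC·CB·BC·CB·CB·CB·BBA·BC·CB·BC·CB·CB·CB·BBA·BC·CB·BC·CB·CB·CB·BBA
    A ↦ BBA
    B ↦ CB
    C ↦ BC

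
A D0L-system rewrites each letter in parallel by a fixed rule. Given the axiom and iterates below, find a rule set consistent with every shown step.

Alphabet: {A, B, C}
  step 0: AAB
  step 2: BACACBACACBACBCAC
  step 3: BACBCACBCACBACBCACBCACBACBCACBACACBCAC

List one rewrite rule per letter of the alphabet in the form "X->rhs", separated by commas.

  step 2 ⇒ step 3: BACACBACACBACBCAC ⇒ BAC·BC·AC·BC·AC·BAC·BC·AC·BC·AC·BAC·BC·AC·BAC·AC·BC·AC
    A ↦ BC
    B ↦ BAC
    C ↦ AC

A->BC, B->BAC, C->AC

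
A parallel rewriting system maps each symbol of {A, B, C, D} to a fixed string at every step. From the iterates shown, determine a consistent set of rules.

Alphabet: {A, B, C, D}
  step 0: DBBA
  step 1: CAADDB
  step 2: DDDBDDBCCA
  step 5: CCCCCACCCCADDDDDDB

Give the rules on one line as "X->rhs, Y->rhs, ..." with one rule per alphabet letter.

  step 1 ⇒ step 2: CAADDB ⇒ D·DDB·DDB·C·C·A
    A ↦ DDB
    B ↦ A
    C ↦ D
    D ↦ C

A->DDB, B->A, C->D, D->C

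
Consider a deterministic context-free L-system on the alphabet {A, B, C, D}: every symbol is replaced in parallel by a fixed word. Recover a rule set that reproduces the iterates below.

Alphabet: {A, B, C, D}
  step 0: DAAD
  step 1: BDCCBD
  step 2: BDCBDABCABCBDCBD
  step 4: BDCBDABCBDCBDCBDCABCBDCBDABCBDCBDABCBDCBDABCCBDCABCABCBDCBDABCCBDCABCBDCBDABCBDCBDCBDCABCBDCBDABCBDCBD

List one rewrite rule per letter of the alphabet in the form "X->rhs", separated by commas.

  step 1 ⇒ step 2: BDCCBD ⇒ BDC·BD·ABC·ABC·BDC·BD
    B ↦ BDC
    C ↦ ABC
    D ↦ BD
  step 0 ⇒ step 1: DAAD ⇒ BD·C·C·BD
    A ↦ C

A->C, B->BDC, C->ABC, D->BD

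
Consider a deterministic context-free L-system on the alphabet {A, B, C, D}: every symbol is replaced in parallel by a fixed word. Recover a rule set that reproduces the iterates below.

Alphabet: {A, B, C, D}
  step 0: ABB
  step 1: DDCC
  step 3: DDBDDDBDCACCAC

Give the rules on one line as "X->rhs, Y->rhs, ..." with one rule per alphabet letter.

  step 0 ⇒ step 1: ABB ⇒ DD·C·C
    A ↦ DD
    B ↦ C
    C ↦ BD  (constrained at step 1)
    D ↦ AC  (constrained at step 1)

A->DD, B->C, C->BD, D->AC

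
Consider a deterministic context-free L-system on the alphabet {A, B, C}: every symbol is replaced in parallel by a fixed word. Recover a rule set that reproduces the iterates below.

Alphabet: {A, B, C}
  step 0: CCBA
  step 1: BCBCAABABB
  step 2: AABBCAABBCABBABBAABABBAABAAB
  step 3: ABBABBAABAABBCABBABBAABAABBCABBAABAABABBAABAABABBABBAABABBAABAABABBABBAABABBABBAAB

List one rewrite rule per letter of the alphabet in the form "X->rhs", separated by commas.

  step 2 ⇒ step 3: AABBCAABBCABBABBAABABBAABAAB ⇒ ABB·ABB·AAB·AAB·BC·ABB·ABB·AAB·AAB·BC·ABB·AAB·AAB·ABB·AAB·AAB·ABB·ABB·AAB·ABB·AAB·AAB·ABB·ABB·AAB·ABB·ABB·AAB
    A ↦ ABB
    B ↦ AAB
    C ↦ BC

A->ABB, B->AAB, C->BC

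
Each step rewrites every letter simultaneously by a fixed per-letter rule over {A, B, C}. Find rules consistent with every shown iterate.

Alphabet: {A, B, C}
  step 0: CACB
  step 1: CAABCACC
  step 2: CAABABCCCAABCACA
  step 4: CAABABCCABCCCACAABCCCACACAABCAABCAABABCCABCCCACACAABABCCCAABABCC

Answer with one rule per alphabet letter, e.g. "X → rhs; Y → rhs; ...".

  step 1 ⇒ step 2: CAABCACC ⇒ CA·AB·AB·CC·CA·AB·CA·CA
    A ↦ AB
    B ↦ CC
    C ↦ CA

A->AB, B->CC, C->CA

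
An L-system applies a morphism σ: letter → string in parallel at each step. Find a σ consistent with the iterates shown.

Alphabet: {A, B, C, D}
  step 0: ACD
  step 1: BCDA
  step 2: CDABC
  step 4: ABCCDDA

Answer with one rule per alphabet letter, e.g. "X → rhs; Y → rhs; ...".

  step 1 ⇒ step 2: BCDA ⇒ C·D·A·BC
    A ↦ BC
    B ↦ C
    C ↦ D
    D ↦ A

A->BC, B->C, C->D, D->A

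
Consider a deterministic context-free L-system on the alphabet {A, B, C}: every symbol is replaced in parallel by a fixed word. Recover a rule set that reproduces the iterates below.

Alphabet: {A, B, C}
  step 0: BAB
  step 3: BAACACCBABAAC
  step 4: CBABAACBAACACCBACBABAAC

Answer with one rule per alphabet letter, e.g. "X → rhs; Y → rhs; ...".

A->BA, B->C, C->AC

  step 3 ⇒ step 4: BAACACCBABAAC ⇒ C·BA·BA·AC·BA·AC·AC·C·BA·C·BA·BA·AC
    A ↦ BA
    B ↦ C
    C ↦ AC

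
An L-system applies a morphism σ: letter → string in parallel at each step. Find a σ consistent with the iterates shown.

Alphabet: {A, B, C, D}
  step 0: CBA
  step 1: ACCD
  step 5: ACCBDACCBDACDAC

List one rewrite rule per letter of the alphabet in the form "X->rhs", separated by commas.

A->D, B->C, C->AC, D->B

  step 0 ⇒ step 1: CBA ⇒ AC·C·D
    A ↦ D
    B ↦ C
    C ↦ AC
    D ↦ B  (constrained at step 1)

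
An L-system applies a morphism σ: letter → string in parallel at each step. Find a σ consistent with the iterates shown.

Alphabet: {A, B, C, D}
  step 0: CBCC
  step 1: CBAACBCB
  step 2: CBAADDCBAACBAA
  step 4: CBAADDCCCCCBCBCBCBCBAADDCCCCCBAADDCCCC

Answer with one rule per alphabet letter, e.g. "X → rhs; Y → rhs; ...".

A->D, B->AA, C->CB, D->CC

  step 1 ⇒ step 2: CBAACBCB ⇒ CB·AA·D·D·CB·AA·CB·AA
    A ↦ D
    B ↦ AA
    C ↦ CB
    D ↦ CC  (constrained at step 2)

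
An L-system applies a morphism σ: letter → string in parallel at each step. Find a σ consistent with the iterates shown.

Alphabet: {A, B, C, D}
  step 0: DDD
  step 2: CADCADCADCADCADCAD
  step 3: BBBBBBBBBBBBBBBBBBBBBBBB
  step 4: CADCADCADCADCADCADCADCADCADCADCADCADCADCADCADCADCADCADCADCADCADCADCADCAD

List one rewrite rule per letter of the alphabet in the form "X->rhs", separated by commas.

  step 3 ⇒ step 4: BBBBBBBBBBBBBBBBBBBBBBBB ⇒ CAD·CAD·CAD·CAD·CAD·CAD·CAD·CAD·CAD·CAD·CAD·CAD·CAD·CAD·CAD·CAD·CAD·CAD·CAD·CAD·CAD·CAD·CAD·CAD
    B ↦ CAD
  step 2 ⇒ step 3: CADCADCADCADCADCAD ⇒ B·B·BB·B·B·BB·B·B·BB·B·B·BB·B·B·BB·B·B·BB
    A ↦ B
  step 2 ⇒ step 3: CADCADCADCADCADCAD ⇒ B·B·BB·B·B·BB·B·B·BB·B·B·BB·B·B·BB·B·B·BB
    C ↦ B
  step 2 ⇒ step 3: CADCADCADCADCADCAD ⇒ B·B·BB·B·B·BB·B·B·BB·B·B·BB·B·B·BB·B·B·BB
    D ↦ BB

A->B, B->CAD, C->B, D->BB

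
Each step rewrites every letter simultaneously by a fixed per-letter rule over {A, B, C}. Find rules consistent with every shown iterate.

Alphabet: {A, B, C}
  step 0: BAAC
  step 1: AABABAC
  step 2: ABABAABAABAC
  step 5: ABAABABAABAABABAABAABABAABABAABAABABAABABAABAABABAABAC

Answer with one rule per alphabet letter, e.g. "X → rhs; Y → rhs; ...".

  step 1 ⇒ step 2: AABABAC ⇒ AB·AB·A·AB·A·AB·AC
    A ↦ AB
    B ↦ A
    C ↦ AC

A->AB, B->A, C->AC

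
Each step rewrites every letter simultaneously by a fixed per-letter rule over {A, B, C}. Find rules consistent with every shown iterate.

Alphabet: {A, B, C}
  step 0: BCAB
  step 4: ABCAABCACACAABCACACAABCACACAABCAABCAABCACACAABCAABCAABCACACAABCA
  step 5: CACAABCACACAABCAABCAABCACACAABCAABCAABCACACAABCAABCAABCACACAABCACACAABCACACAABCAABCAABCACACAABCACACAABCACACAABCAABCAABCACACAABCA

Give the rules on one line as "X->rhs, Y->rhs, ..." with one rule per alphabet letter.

  step 4 ⇒ step 5: ABCAABCACACAABCACACAABCACACAABCAABCAABCACACAABCAABCAABCACACAABCA ⇒ CA·CA·AB·CA·CA·CA·AB·CA·AB·CA·AB·CA·CA·CA·AB·CA·AB·CA·AB·CA·CA·CA·AB·CA·AB·CA·AB·CA·CA·CA·AB·CA·CA·CA·AB·CA·CA·CA·AB·CA·AB·CA·AB·CA·CA·CA·AB·CA·CA·CA·AB·CA·CA·CA·AB·CA·AB·CA·AB·CA·CA·CA·AB·CA
    A ↦ CA
    B ↦ CA
    C ↦ AB

A->CA, B->CA, C->AB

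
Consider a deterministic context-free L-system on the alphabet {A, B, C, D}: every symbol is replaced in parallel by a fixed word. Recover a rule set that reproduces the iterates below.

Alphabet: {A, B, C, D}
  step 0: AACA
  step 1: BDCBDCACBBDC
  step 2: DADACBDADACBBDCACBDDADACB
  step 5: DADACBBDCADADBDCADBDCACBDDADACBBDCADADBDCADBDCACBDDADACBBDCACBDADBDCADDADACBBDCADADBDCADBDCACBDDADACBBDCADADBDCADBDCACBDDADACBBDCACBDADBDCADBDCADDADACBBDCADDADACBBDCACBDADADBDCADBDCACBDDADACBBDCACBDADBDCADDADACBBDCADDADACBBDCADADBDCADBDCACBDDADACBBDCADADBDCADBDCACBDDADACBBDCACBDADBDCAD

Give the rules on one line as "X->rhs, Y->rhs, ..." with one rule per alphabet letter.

  step 1 ⇒ step 2: BDCBDCACBBDC ⇒ D·AD·ACB·D·AD·ACB·BDC·ACB·D·D·AD·ACB
    A ↦ BDC
    B ↦ D
    C ↦ ACB
    D ↦ AD

A->BDC, B->D, C->ACB, D->AD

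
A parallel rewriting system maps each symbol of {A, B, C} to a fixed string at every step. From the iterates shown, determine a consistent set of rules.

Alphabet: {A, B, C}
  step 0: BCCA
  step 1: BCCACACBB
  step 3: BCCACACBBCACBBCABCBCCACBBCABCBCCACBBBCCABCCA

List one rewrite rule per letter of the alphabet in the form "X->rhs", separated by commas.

A->CBB, B->BC, C->CA

  step 0 ⇒ step 1: BCCA ⇒ BC·CA·CA·CBB
    A ↦ CBB
    B ↦ BC
    C ↦ CA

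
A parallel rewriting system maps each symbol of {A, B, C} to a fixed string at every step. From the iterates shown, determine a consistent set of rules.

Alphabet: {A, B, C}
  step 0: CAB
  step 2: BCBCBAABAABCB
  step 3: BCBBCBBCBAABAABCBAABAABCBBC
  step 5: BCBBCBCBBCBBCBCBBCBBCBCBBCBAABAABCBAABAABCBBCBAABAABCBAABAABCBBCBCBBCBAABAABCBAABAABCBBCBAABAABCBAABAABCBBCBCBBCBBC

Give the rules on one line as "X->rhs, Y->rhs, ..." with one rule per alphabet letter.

  step 2 ⇒ step 3: BCBCBAABAABCB ⇒ BC·B·BC·B·BC·BAA·BAA·BC·BAA·BAA·BC·B·BC
    A ↦ BAA
    B ↦ BC
    C ↦ B

A->BAA, B->BC, C->B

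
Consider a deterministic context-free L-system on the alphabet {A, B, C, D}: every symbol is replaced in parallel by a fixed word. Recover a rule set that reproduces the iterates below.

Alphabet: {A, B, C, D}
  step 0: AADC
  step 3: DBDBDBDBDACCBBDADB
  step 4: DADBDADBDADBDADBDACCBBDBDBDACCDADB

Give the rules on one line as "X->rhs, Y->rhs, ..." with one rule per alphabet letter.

  step 3 ⇒ step 4: DBDBDBDBDACCBBDADB ⇒ DA·DB·DA·DB·DA·DB·DA·DB·DA·CC·B·B·DB·DB·DA·CC·DA·DB
    A ↦ CC
    B ↦ DB
    C ↦ B
    D ↦ DA

A->CC, B->DB, C->B, D->DA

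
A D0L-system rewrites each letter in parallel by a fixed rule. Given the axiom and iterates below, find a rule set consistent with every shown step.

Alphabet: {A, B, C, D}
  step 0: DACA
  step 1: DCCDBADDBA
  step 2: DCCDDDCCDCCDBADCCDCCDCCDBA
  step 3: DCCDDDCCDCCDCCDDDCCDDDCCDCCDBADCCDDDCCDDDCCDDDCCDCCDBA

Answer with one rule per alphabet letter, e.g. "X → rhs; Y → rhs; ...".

A->DBA, B->DCC, C->D, D->DCC

  step 2 ⇒ step 3: DCCDDDCCDCCDBADCCDCCDCCDBA ⇒ DCC·D·D·DCC·DCC·DCC·D·D·DCC·D·D·DCC·DCC·DBA·DCC·D·D·DCC·D·D·DCC·D·D·DCC·DCC·DBA
    A ↦ DBA
    B ↦ DCC
    C ↦ D
    D ↦ DCC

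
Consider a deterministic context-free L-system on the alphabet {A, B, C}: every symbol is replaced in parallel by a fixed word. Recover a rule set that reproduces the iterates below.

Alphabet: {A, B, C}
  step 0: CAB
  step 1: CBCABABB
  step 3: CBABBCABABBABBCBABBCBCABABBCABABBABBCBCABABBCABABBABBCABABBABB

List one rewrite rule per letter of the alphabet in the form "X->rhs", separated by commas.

A->CAB, B->ABB, C->CB

  step 0 ⇒ step 1: CAB ⇒ CB·CAB·ABB
    A ↦ CAB
    B ↦ ABB
    C ↦ CB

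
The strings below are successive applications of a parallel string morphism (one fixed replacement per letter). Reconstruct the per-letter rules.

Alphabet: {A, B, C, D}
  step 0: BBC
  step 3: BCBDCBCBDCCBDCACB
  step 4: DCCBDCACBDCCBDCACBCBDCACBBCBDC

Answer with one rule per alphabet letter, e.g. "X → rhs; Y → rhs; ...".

  step 3 ⇒ step 4: BCBDCBCBDCCBDCACB ⇒ DC·CB·DC·A·CB·DC·CB·DC·A·CB·CB·DC·A·CB·B·CB·DC
    A ↦ B
    B ↦ DC
    C ↦ CB
    D ↦ A

A->B, B->DC, C->CB, D->A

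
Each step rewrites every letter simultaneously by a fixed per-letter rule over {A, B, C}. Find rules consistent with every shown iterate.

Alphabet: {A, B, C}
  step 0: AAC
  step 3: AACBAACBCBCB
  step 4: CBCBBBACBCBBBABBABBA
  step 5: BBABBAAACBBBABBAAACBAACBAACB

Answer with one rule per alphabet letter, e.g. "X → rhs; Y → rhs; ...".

  step 4 ⇒ step 5: CBCBBBACBCBBBABBABBA ⇒ BB·A·BB·A·A·A·CB·BB·A·BB·A·A·A·CB·A·A·CB·A·A·CB
    A ↦ CB
    B ↦ A
    C ↦ BB

A->CB, B->A, C->BB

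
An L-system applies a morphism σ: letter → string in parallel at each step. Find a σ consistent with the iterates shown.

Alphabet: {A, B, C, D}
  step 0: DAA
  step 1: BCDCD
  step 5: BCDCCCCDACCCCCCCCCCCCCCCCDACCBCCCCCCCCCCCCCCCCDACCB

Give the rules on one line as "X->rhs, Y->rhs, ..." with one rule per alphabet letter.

A->CD, B->DA, C->CC, D->B

  step 0 ⇒ step 1: DAA ⇒ B·CD·CD
    A ↦ CD
    D ↦ B
    B ↦ DA  (constrained at step 1)
    C ↦ CC  (constrained at step 1)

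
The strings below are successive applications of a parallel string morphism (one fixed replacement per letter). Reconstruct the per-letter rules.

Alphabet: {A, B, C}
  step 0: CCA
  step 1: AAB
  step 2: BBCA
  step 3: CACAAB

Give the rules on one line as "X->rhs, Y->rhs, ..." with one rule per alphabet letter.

  step 2 ⇒ step 3: BBCA ⇒ CA·CA·A·B
    A ↦ B
    B ↦ CA
    C ↦ A

A->B, B->CA, C->A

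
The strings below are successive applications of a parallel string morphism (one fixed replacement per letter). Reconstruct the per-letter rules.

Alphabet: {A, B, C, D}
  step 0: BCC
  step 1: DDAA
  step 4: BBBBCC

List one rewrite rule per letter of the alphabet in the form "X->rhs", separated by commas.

  step 0 ⇒ step 1: BCC ⇒ DD·A·A
    B ↦ DD
    C ↦ A
    A ↦ C  (constrained at step 1)
    D ↦ B  (constrained at step 1)

A->C, B->DD, C->A, D->B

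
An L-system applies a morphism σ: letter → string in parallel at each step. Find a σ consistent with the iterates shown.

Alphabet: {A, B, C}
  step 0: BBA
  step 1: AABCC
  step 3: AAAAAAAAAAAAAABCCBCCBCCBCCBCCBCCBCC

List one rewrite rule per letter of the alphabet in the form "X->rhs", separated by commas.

  step 0 ⇒ step 1: BBA ⇒ A·A·BCC
    A ↦ BCC
    B ↦ A
    C ↦ AAA  (constrained at step 1)

A->BCC, B->A, C->AAA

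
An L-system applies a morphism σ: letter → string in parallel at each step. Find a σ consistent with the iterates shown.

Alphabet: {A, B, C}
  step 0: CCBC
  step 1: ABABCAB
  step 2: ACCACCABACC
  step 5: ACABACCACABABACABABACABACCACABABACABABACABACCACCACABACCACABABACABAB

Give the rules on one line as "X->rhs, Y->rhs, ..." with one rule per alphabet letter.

  step 1 ⇒ step 2: ABABCAB ⇒ AC·C·AC·C·AB·AC·C
    A ↦ AC
    B ↦ C
    C ↦ AB

A->AC, B->C, C->AB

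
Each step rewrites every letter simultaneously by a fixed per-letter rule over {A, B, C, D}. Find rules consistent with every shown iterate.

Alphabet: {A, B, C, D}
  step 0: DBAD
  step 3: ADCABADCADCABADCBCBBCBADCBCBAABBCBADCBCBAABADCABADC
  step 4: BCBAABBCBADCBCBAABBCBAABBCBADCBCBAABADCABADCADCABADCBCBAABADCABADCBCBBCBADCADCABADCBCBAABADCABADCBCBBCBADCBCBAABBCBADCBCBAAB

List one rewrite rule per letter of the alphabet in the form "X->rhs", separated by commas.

A->BCB, B->ADC, C->AB, D->A

  step 3 ⇒ step 4: ADCABADCADCABADCBCBBCBADCBCBAABBCBADCBCBAABADCABADC ⇒ BCB·A·AB·BCB·ADC·BCB·A·AB·BCB·A·AB·BCB·ADC·BCB·A·AB·ADC·AB·ADC·ADC·AB·ADC·BCB·A·AB·ADC·AB·ADC·BCB·BCB·ADC·ADC·AB·ADC·BCB·A·AB·ADC·AB·ADC·BCB·BCB·ADC·BCB·A·AB·BCB·ADC·BCB·A·AB
    A ↦ BCB
    B ↦ ADC
    C ↦ AB
    D ↦ A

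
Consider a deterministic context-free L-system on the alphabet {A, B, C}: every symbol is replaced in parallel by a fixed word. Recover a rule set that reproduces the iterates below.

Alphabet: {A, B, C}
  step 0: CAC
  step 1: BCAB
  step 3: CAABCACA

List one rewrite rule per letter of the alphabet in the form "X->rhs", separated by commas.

A->CA, B->A, C->B

  step 0 ⇒ step 1: CAC ⇒ B·CA·B
    A ↦ CA
    C ↦ B
    B ↦ A  (constrained at step 1)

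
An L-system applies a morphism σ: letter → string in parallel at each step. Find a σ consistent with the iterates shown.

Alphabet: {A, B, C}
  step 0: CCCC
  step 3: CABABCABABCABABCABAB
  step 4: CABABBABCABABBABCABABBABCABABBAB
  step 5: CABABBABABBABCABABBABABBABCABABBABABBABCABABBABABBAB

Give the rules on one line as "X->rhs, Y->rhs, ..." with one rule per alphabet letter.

  step 4 ⇒ step 5: CABABBABCABABBABCABABBABCABABBAB ⇒ CA·B·AB·B·AB·AB·B·AB·CA·B·AB·B·AB·AB·B·AB·CA·B·AB·B·AB·AB·B·AB·CA·B·AB·B·AB·AB·B·AB
    A ↦ B
    B ↦ AB
    C ↦ CA

A->B, B->AB, C->CA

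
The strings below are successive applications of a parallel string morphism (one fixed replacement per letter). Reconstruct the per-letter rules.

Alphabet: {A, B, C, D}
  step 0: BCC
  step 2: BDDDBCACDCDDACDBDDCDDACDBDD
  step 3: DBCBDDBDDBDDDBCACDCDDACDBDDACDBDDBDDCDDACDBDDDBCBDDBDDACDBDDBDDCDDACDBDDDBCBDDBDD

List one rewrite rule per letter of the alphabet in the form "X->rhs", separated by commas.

  step 2 ⇒ step 3: BDDDBCACDCDDACDBDDCDDACDBDD ⇒ DBC·BDD·BDD·BDD·DBC·ACD·CDD·ACD·BDD·ACD·BDD·BDD·CDD·ACD·BDD·DBC·BDD·BDD·ACD·BDD·BDD·CDD·ACD·BDD·DBC·BDD·BDD
    A ↦ CDD
    B ↦ DBC
    C ↦ ACD
    D ↦ BDD

A->CDD, B->DBC, C->ACD, D->BDD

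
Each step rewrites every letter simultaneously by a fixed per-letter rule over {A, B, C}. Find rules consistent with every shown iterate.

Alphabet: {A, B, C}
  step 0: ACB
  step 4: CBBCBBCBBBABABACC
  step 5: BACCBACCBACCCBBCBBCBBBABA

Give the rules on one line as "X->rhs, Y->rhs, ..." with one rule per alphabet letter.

  step 4 ⇒ step 5: CBBCBBCBBBABABACC ⇒ BA·C·C·BA·C·C·BA·C·C·C·BB·C·BB·C·BB·BA·BA
    A ↦ BB
    B ↦ C
    C ↦ BA

A->BB, B->C, C->BA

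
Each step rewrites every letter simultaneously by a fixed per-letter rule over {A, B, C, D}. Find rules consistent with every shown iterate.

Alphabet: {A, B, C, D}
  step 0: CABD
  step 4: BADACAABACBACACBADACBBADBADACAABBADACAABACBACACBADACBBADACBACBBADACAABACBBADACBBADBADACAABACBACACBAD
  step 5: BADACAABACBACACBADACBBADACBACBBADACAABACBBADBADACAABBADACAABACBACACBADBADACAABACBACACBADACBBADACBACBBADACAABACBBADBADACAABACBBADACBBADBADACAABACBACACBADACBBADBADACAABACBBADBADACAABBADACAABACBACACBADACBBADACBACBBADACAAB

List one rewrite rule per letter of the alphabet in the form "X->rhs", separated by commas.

A->AC, B->BAD, C->B, D->AAB

  step 4 ⇒ step 5: BADACAABACBACACBADACBBADBADACAABBADACAABACBACACBADACBBADACBACBBADACAABACBBADACBBADBADACAABACBACACBAD ⇒ BAD·AC·AAB·AC·B·AC·AC·BAD·AC·B·BAD·AC·B·AC·B·BAD·AC·AAB·AC·B·BAD·BAD·AC·AAB·BAD·AC·AAB·AC·B·AC·AC·BAD·BAD·AC·AAB·AC·B·AC·AC·BAD·AC·B·BAD·AC·B·AC·B·BAD·AC·AAB·AC·B·BAD·BAD·AC·AAB·AC·B·BAD·AC·B·BAD·BAD·AC·AAB·AC·B·AC·AC·BAD·AC·B·BAD·BAD·AC·AAB·AC·B·BAD·BAD·AC·AAB·BAD·AC·AAB·AC·B·AC·AC·BAD·AC·B·BAD·AC·B·AC·B·BAD·AC·AAB
    A ↦ AC
    B ↦ BAD
    C ↦ B
    D ↦ AAB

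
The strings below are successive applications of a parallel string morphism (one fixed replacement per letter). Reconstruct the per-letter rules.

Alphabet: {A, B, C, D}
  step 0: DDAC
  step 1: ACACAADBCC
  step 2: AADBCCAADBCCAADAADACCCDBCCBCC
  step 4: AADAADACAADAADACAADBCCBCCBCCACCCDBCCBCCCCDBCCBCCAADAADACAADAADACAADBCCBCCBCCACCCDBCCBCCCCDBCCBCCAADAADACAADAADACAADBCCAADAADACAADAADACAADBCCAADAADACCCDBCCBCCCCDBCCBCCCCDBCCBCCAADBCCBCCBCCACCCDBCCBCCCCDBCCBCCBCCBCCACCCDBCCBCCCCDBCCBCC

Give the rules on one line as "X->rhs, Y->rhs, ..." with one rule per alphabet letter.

A->AAD, B->CCD, C->BCC, D->AC

  step 1 ⇒ step 2: ACACAADBCC ⇒ AAD·BCC·AAD·BCC·AAD·AAD·AC·CCD·BCC·BCC
    A ↦ AAD
    B ↦ CCD
    C ↦ BCC
    D ↦ AC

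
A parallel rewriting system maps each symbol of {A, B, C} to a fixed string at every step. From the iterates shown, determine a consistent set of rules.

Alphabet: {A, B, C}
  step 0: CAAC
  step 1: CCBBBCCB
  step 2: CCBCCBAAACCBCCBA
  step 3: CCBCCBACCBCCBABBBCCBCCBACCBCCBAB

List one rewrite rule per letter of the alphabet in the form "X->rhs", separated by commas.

  step 2 ⇒ step 3: CCBCCBAAACCBCCBA ⇒ CCB·CCB·A·CCB·CCB·A·B·B·B·CCB·CCB·A·CCB·CCB·A·B
    A ↦ B
    B ↦ A
    C ↦ CCB

A->B, B->A, C->CCB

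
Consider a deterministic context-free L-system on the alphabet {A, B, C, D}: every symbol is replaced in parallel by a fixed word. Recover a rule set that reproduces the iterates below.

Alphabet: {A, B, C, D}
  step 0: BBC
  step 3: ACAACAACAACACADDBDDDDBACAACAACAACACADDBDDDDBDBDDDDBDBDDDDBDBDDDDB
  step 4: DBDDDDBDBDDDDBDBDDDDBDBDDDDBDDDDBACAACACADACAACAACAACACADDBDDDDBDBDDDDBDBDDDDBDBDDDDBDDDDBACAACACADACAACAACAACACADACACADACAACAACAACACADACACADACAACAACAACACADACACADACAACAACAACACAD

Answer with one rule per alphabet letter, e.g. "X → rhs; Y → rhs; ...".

  step 3 ⇒ step 4: ACAACAACAACACADDBDDDDBACAACAACAACACADDBDDDDBDBDDDDBDBDDDDBDBDDDDB ⇒ DB·DDD·DB·DB·DDD·DB·DB·DDD·DB·DB·DDD·DB·DDD·DB·ACA·ACA·CAD·ACA·ACA·ACA·ACA·CAD·DB·DDD·DB·DB·DDD·DB·DB·DDD·DB·DB·DDD·DB·DDD·DB·ACA·ACA·CAD·ACA·ACA·ACA·ACA·CAD·ACA·CAD·ACA·ACA·ACA·ACA·CAD·ACA·CAD·ACA·ACA·ACA·ACA·CAD·ACA·CAD·ACA·ACA·ACA·ACA·CAD
    A ↦ DB
    B ↦ CAD
    C ↦ DDD
    D ↦ ACA

A->DB, B->CAD, C->DDD, D->ACA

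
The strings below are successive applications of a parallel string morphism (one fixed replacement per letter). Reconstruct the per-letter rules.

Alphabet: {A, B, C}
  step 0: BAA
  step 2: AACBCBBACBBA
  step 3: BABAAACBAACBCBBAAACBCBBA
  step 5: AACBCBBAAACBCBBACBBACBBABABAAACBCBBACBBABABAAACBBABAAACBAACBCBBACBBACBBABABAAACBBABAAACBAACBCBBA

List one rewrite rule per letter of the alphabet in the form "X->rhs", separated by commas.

A->BA, B->CB, C->AA

  step 2 ⇒ step 3: AACBCBBACBBA ⇒ BA·BA·AA·CB·AA·CB·CB·BA·AA·CB·CB·BA
    A ↦ BA
    B ↦ CB
    C ↦ AA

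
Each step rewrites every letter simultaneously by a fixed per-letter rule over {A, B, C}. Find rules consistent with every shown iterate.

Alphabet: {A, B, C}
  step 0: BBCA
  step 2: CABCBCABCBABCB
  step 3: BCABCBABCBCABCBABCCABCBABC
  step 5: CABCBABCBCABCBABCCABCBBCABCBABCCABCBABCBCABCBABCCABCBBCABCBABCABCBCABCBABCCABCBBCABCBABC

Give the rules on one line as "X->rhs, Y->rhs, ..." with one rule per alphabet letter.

A->C, B->ABC, C->B

  step 2 ⇒ step 3: CABCBCABCBABCB ⇒ B·C·ABC·B·ABC·B·C·ABC·B·ABC·C·ABC·B·ABC
    A ↦ C
    B ↦ ABC
    C ↦ B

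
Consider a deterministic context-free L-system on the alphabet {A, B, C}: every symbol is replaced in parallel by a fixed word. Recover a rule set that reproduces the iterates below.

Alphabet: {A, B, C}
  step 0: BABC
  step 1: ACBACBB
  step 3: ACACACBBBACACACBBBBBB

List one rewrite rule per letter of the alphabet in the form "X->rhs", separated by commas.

  step 0 ⇒ step 1: BABC ⇒ AC·B·AC·BB
    A ↦ B
    B ↦ AC
    C ↦ BB

A->B, B->AC, C->BB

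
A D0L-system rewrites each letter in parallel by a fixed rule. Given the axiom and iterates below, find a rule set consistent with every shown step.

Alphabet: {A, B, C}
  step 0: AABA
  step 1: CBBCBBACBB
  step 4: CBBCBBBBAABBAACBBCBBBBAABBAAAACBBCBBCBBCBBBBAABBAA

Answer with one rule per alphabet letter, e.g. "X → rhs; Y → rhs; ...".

  step 0 ⇒ step 1: AABA ⇒ CBB·CBB·A·CBB
    A ↦ CBB
    B ↦ A
    C ↦ BB  (constrained at step 1)

A->CBB, B->A, C->BB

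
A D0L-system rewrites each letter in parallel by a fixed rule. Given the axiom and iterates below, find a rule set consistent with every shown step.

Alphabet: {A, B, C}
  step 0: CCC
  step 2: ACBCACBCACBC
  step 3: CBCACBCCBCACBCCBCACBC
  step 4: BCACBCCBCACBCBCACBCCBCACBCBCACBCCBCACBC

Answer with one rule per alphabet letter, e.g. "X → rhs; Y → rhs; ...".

A->C, B->AC, C->BC

  step 3 ⇒ step 4: CBCACBCCBCACBCCBCACBC ⇒ BC·AC·BC·C·BC·AC·BC·BC·AC·BC·C·BC·AC·BC·BC·AC·BC·C·BC·AC·BC
    A ↦ C
    B ↦ AC
    C ↦ BC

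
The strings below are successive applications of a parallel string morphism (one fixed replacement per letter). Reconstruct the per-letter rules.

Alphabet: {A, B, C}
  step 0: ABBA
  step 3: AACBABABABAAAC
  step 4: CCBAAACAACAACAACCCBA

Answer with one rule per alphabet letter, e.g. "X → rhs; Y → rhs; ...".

A->C, B->AA, C->BA

  step 3 ⇒ step 4: AACBABABABAAAC ⇒ C·C·BA·AA·C·AA·C·AA·C·AA·C·C·C·BA
    A ↦ C
    B ↦ AA
    C ↦ BA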